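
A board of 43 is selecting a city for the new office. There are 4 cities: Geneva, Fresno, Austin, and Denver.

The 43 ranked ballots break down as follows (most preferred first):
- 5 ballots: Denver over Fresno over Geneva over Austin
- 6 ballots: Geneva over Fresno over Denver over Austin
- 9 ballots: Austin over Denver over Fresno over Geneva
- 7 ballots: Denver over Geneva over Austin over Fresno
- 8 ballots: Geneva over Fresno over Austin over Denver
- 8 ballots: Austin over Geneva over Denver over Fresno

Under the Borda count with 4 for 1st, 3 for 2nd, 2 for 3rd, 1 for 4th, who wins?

Geneva

Geneva: 5×2 + 6×4 + 9×1 + 7×3 + 8×4 + 8×3 = 120
Fresno: 5×3 + 6×3 + 9×2 + 7×1 + 8×3 + 8×1 = 90
Austin: 5×1 + 6×1 + 9×4 + 7×2 + 8×2 + 8×4 = 109
Denver: 5×4 + 6×2 + 9×3 + 7×4 + 8×1 + 8×2 = 111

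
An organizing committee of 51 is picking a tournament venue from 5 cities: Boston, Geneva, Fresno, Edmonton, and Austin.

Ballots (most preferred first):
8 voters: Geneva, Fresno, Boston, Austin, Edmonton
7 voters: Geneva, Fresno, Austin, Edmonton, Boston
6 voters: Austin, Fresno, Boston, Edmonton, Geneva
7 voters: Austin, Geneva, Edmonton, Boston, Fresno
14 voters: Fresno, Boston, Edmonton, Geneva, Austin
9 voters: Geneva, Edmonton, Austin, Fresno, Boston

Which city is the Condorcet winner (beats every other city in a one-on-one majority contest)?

Geneva

Geneva vs Boston: 31–20
Geneva vs Fresno: 31–20
Geneva vs Edmonton: 31–20
Geneva vs Austin: 38–13
Geneva beats every other city.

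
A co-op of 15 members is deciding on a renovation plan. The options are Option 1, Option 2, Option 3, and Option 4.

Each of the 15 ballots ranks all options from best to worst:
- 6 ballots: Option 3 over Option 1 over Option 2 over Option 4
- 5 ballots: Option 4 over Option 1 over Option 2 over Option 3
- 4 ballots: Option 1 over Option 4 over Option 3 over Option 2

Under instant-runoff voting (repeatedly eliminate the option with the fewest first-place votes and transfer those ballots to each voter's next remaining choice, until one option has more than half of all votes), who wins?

Round 1: Option 1 4, Option 2 0, Option 3 6, Option 4 5. Option 2 eliminated.
Round 2: Option 1 4, Option 3 6, Option 4 5. Option 1 eliminated.
Round 3: Option 3 6, Option 4 9. Option 4 has a majority (≥8).

Option 4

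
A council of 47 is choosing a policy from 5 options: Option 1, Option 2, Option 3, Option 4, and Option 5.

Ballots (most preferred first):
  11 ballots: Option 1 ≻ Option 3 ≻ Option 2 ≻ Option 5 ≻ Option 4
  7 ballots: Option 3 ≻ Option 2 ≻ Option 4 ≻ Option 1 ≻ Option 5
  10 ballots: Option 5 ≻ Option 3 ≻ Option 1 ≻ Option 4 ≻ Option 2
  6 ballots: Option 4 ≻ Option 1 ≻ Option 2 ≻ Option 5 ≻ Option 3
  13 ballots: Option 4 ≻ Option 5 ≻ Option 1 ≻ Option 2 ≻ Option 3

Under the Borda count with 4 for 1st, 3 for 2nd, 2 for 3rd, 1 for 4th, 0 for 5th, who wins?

Option 1: 11×4 + 7×1 + 10×2 + 6×3 + 13×2 = 115
Option 2: 11×2 + 7×3 + 10×0 + 6×2 + 13×1 = 68
Option 3: 11×3 + 7×4 + 10×3 + 6×0 + 13×0 = 91
Option 4: 11×0 + 7×2 + 10×1 + 6×4 + 13×4 = 100
Option 5: 11×1 + 7×0 + 10×4 + 6×1 + 13×3 = 96

Option 1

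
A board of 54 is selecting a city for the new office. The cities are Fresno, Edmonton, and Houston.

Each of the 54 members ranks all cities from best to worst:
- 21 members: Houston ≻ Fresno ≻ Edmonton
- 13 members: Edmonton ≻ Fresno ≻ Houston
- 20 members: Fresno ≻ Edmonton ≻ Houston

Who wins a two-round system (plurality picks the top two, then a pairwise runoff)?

Fresno

Round 1 first-place votes: Fresno 20, Edmonton 13, Houston 21. Houston and Fresno advance.
Runoff: Houston is ranked above Fresno on 21 ballots, Fresno above Houston on 33.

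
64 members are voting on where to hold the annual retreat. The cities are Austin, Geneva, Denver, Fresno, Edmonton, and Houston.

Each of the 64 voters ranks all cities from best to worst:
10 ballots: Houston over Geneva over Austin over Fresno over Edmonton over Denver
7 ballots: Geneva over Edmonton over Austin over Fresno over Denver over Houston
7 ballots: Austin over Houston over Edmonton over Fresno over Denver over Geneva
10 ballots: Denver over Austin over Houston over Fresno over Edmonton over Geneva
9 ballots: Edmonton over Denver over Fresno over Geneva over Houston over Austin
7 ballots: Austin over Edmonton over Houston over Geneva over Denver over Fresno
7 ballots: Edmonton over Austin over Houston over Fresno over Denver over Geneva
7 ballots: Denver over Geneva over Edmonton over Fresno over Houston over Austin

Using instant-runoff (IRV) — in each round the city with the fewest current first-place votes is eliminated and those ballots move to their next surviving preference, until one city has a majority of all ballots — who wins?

Round 1: Austin 14, Geneva 7, Denver 17, Fresno 0, Edmonton 16, Houston 10. Fresno eliminated.
Round 2: Austin 14, Geneva 7, Denver 17, Edmonton 16, Houston 10. Geneva eliminated.
Round 3: Austin 14, Denver 17, Edmonton 23, Houston 10. Houston eliminated.
Round 4: Austin 24, Denver 17, Edmonton 23. Denver eliminated.
Round 5: Austin 34, Edmonton 30. Austin has a majority (≥33).

Austin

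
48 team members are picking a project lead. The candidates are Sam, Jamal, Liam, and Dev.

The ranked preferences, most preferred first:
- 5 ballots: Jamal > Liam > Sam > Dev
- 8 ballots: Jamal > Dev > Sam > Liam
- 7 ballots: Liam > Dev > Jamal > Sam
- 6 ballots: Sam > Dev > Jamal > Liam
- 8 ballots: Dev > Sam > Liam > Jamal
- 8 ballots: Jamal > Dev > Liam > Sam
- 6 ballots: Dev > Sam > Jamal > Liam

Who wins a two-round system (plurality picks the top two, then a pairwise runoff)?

Round 1 first-place votes: Sam 6, Jamal 21, Liam 7, Dev 14. Jamal and Dev advance.
Runoff: Jamal is ranked above Dev on 21 ballots, Dev above Jamal on 27.

Dev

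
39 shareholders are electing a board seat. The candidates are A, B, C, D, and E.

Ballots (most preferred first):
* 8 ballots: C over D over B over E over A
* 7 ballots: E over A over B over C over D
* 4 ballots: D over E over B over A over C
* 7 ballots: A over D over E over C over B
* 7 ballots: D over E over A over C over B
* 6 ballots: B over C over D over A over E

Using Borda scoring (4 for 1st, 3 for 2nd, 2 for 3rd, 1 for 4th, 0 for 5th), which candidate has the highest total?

D

A: 8×0 + 7×3 + 4×1 + 7×4 + 7×2 + 6×1 = 73
B: 8×2 + 7×2 + 4×2 + 7×0 + 7×0 + 6×4 = 62
C: 8×4 + 7×1 + 4×0 + 7×1 + 7×1 + 6×3 = 71
D: 8×3 + 7×0 + 4×4 + 7×3 + 7×4 + 6×2 = 101
E: 8×1 + 7×4 + 4×3 + 7×2 + 7×3 + 6×0 = 83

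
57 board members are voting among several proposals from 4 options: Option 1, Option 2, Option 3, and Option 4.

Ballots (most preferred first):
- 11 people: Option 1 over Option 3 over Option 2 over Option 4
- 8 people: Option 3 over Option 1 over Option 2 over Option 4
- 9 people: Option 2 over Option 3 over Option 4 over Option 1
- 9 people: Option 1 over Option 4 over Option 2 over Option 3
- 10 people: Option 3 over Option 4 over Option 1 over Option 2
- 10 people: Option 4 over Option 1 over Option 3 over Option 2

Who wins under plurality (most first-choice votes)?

Option 1

First-place votes: Option 1 20, Option 2 9, Option 3 18, Option 4 10.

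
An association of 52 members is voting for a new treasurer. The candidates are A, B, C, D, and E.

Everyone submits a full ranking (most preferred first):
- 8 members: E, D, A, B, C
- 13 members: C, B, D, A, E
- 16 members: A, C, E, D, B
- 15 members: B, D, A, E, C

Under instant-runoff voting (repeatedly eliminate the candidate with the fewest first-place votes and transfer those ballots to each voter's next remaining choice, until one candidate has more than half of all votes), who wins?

Round 1: A 16, B 15, C 13, D 0, E 8. D eliminated.
Round 2: A 16, B 15, C 13, E 8. E eliminated.
Round 3: A 24, B 15, C 13. C eliminated.
Round 4: A 24, B 28. B has a majority (≥27).

B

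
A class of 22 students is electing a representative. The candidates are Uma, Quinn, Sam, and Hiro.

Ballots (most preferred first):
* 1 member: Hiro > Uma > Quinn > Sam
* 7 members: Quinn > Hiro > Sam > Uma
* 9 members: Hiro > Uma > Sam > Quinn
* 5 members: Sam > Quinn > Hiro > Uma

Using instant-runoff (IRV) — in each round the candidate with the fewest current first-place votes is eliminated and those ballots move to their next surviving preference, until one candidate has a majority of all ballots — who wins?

Quinn

Round 1: Uma 0, Quinn 7, Sam 5, Hiro 10. Uma eliminated.
Round 2: Quinn 7, Sam 5, Hiro 10. Sam eliminated.
Round 3: Quinn 12, Hiro 10. Quinn has a majority (≥12).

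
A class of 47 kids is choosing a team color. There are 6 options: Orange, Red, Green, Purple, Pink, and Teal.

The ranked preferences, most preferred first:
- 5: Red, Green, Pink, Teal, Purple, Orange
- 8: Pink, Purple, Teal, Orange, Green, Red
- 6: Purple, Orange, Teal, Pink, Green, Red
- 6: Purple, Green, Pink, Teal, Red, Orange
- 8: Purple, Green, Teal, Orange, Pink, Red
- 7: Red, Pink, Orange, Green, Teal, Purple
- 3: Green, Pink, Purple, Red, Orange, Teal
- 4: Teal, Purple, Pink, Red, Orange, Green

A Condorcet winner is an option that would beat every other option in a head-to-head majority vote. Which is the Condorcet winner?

Purple

Purple vs Orange: 40–7
Purple vs Red: 35–12
Purple vs Green: 32–15
Purple vs Pink: 24–23
Purple vs Teal: 31–16
Purple beats every other option.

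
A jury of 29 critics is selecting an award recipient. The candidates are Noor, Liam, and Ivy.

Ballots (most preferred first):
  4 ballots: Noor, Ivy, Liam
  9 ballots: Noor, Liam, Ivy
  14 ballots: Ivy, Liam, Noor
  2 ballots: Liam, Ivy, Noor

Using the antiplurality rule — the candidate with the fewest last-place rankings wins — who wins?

Liam

Last-place votes: Noor 16, Liam 4, Ivy 9.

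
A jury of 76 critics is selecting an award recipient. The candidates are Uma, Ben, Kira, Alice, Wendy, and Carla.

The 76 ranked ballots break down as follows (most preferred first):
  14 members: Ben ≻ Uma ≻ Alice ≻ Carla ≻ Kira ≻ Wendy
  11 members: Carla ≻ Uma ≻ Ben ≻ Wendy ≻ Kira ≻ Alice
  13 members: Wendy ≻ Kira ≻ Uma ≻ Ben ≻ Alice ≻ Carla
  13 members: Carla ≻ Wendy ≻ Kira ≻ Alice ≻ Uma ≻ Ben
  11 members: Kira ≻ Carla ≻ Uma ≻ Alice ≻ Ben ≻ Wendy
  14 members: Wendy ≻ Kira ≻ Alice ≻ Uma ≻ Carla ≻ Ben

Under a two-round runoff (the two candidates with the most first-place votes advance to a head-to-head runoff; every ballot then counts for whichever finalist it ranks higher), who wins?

Carla

Round 1 first-place votes: Uma 0, Ben 14, Kira 11, Alice 0, Wendy 27, Carla 24. Wendy and Carla advance.
Runoff: Wendy is ranked above Carla on 27 ballots, Carla above Wendy on 49.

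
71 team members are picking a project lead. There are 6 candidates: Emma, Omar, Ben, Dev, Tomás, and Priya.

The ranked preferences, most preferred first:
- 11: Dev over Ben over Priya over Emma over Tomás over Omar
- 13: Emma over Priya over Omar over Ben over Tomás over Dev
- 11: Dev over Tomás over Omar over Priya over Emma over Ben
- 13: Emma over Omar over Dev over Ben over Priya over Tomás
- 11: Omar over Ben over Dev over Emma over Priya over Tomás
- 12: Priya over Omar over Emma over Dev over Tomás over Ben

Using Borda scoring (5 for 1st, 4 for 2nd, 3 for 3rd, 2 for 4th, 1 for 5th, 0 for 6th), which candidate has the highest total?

Emma: 11×2 + 13×5 + 11×1 + 13×5 + 11×2 + 12×3 = 221
Omar: 11×0 + 13×3 + 11×3 + 13×4 + 11×5 + 12×4 = 227
Ben: 11×4 + 13×2 + 11×0 + 13×2 + 11×4 + 12×0 = 140
Dev: 11×5 + 13×0 + 11×5 + 13×3 + 11×3 + 12×2 = 206
Tomás: 11×1 + 13×1 + 11×4 + 13×0 + 11×0 + 12×1 = 80
Priya: 11×3 + 13×4 + 11×2 + 13×1 + 11×1 + 12×5 = 191

Omar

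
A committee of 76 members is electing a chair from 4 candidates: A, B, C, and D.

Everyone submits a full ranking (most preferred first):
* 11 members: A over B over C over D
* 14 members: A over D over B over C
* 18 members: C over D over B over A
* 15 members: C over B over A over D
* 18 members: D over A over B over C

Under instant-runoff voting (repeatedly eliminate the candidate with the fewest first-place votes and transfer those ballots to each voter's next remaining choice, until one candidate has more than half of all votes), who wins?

Round 1: A 25, B 0, C 33, D 18. B eliminated.
Round 2: A 25, C 33, D 18. D eliminated.
Round 3: A 43, C 33. A has a majority (≥39).

A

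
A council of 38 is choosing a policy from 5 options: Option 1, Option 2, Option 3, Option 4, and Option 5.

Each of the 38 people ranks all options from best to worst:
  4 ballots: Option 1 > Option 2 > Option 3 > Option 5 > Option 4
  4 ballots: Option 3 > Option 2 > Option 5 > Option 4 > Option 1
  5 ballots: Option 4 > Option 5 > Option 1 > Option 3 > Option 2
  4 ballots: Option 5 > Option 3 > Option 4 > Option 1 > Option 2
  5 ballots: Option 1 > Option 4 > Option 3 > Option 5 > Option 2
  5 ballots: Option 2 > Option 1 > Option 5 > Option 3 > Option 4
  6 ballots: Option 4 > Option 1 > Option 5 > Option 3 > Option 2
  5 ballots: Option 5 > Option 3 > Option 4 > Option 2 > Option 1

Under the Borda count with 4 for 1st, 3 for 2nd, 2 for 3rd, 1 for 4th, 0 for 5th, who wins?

Option 5

Option 1: 4×4 + 4×0 + 5×2 + 4×1 + 5×4 + 5×3 + 6×3 + 5×0 = 83
Option 2: 4×3 + 4×3 + 5×0 + 4×0 + 5×0 + 5×4 + 6×0 + 5×1 = 49
Option 3: 4×2 + 4×4 + 5×1 + 4×3 + 5×2 + 5×1 + 6×1 + 5×3 = 77
Option 4: 4×0 + 4×1 + 5×4 + 4×2 + 5×3 + 5×0 + 6×4 + 5×2 = 81
Option 5: 4×1 + 4×2 + 5×3 + 4×4 + 5×1 + 5×2 + 6×2 + 5×4 = 90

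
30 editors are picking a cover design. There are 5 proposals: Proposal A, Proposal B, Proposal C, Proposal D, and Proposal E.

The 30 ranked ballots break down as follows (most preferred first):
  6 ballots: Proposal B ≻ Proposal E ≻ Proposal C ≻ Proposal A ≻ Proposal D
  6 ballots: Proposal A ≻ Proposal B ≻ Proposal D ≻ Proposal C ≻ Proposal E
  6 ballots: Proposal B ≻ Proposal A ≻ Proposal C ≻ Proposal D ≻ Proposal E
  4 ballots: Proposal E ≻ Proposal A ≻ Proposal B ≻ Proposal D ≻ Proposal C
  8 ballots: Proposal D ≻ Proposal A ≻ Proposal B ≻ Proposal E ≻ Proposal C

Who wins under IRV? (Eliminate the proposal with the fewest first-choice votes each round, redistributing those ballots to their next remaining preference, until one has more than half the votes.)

Proposal A

Round 1: Proposal A 6, Proposal B 12, Proposal C 0, Proposal D 8, Proposal E 4. Proposal C eliminated.
Round 2: Proposal A 6, Proposal B 12, Proposal D 8, Proposal E 4. Proposal E eliminated.
Round 3: Proposal A 10, Proposal B 12, Proposal D 8. Proposal D eliminated.
Round 4: Proposal A 18, Proposal B 12. Proposal A has a majority (≥16).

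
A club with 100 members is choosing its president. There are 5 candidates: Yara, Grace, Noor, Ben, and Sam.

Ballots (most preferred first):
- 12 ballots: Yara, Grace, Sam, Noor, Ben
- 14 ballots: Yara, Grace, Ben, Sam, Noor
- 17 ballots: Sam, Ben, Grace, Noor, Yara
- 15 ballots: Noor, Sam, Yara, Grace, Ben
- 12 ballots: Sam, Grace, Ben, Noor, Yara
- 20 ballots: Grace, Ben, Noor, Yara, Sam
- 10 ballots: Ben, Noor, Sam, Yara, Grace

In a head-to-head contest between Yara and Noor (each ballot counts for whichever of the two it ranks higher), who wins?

Noor

Yara is ranked above Noor on 26 ballots; Noor above Yara on 74.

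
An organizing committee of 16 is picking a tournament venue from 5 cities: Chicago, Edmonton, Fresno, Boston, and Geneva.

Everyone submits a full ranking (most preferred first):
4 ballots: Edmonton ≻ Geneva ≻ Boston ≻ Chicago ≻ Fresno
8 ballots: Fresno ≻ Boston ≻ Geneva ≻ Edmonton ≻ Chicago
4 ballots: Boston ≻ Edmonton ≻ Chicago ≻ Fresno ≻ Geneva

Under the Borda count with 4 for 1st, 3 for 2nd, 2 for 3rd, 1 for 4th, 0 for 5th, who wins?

Boston

Chicago: 4×1 + 8×0 + 4×2 = 12
Edmonton: 4×4 + 8×1 + 4×3 = 36
Fresno: 4×0 + 8×4 + 4×1 = 36
Boston: 4×2 + 8×3 + 4×4 = 48
Geneva: 4×3 + 8×2 + 4×0 = 28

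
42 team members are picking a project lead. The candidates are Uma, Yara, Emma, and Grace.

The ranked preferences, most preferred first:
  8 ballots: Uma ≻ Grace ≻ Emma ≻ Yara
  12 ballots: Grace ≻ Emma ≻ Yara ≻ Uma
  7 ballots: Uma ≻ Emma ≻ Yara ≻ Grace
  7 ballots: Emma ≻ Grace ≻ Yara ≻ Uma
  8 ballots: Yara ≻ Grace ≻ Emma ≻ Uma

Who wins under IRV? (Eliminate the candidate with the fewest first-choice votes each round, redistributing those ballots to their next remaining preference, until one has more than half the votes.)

Round 1: Uma 15, Yara 8, Emma 7, Grace 12. Emma eliminated.
Round 2: Uma 15, Yara 8, Grace 19. Yara eliminated.
Round 3: Uma 15, Grace 27. Grace has a majority (≥22).

Grace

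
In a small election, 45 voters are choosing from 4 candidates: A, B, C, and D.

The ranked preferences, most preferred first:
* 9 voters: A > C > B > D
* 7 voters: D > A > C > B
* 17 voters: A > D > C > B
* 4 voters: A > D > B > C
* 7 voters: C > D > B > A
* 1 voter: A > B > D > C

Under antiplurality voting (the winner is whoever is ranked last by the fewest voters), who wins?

Last-place votes: A 7, B 24, C 5, D 9.

C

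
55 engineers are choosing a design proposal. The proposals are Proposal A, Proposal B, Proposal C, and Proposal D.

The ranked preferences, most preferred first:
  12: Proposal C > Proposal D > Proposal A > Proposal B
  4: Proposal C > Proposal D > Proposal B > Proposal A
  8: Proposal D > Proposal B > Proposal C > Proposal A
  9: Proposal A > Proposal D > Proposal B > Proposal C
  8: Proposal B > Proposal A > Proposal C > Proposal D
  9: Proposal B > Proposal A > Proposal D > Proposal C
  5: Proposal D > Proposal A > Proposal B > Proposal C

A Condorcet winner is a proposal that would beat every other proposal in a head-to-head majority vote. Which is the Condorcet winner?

Proposal D

Proposal D vs Proposal A: 29–26
Proposal D vs Proposal B: 38–17
Proposal D vs Proposal C: 31–24
Proposal D beats every other proposal.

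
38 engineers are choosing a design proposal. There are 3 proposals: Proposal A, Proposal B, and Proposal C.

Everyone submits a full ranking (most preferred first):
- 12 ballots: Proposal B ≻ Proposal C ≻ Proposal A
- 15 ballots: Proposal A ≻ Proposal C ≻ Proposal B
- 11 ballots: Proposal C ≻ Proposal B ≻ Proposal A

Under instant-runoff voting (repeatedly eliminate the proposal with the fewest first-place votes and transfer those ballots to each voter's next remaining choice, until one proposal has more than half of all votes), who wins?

Round 1: Proposal A 15, Proposal B 12, Proposal C 11. Proposal C eliminated.
Round 2: Proposal A 15, Proposal B 23. Proposal B has a majority (≥20).

Proposal B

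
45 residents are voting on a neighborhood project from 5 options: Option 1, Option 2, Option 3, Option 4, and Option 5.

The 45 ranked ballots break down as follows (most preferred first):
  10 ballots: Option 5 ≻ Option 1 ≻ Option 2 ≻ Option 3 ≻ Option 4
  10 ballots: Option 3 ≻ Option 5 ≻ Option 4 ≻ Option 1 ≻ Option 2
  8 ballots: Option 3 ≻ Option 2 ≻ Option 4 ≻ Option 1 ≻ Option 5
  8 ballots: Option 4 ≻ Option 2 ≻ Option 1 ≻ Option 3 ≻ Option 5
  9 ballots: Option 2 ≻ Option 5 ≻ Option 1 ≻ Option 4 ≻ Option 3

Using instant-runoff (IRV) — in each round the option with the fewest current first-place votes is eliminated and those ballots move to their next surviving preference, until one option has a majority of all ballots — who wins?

Round 1: Option 1 0, Option 2 9, Option 3 18, Option 4 8, Option 5 10. Option 1 eliminated.
Round 2: Option 2 9, Option 3 18, Option 4 8, Option 5 10. Option 4 eliminated.
Round 3: Option 2 17, Option 3 18, Option 5 10. Option 5 eliminated.
Round 4: Option 2 27, Option 3 18. Option 2 has a majority (≥23).

Option 2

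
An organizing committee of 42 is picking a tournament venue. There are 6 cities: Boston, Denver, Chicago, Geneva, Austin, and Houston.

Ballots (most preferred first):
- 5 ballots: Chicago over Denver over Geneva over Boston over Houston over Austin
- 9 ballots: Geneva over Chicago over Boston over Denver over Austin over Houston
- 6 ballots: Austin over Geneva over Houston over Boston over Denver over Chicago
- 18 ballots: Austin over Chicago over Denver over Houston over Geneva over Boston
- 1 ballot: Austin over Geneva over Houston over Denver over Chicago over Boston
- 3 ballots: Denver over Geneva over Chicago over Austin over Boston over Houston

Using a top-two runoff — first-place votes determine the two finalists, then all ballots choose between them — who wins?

Austin

Round 1 first-place votes: Boston 0, Denver 3, Chicago 5, Geneva 9, Austin 25, Houston 0. Austin and Geneva advance.
Runoff: Austin is ranked above Geneva on 25 ballots, Geneva above Austin on 17.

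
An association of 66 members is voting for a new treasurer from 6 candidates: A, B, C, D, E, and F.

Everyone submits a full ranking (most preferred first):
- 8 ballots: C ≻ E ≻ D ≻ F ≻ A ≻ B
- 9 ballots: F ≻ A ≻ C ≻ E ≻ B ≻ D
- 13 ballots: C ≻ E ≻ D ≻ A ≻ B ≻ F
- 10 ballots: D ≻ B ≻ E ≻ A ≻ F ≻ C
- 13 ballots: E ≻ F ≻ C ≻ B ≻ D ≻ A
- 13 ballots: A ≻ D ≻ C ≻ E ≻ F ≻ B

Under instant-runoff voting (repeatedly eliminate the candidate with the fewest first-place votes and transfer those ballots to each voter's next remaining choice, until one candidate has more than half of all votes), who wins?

E

Round 1: A 13, B 0, C 21, D 10, E 13, F 9. B eliminated.
Round 2: A 13, C 21, D 10, E 13, F 9. F eliminated.
Round 3: A 22, C 21, D 10, E 13. D eliminated.
Round 4: A 22, C 21, E 23. C eliminated.
Round 5: A 22, E 44. E has a majority (≥34).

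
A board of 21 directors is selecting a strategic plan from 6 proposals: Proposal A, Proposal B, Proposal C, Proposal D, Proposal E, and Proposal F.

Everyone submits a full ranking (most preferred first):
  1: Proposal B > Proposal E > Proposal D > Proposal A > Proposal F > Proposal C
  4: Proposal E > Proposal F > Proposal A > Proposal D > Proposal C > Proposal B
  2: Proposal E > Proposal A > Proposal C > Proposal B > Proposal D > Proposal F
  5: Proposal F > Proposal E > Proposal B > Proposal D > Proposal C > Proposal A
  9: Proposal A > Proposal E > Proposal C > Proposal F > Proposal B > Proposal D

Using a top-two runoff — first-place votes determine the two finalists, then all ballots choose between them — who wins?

Round 1 first-place votes: Proposal A 9, Proposal B 1, Proposal C 0, Proposal D 0, Proposal E 6, Proposal F 5. Proposal A and Proposal E advance.
Runoff: Proposal A is ranked above Proposal E on 9 ballots, Proposal E above Proposal A on 12.

Proposal E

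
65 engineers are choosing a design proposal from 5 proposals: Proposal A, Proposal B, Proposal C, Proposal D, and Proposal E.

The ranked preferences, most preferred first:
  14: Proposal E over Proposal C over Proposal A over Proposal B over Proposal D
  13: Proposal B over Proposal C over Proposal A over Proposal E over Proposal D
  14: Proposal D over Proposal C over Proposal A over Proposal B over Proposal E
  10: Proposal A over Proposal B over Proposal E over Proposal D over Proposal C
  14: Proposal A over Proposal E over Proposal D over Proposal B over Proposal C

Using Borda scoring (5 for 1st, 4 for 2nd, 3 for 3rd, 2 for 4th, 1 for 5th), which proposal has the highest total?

Proposal A

Proposal A: 14×3 + 13×3 + 14×3 + 10×5 + 14×5 = 243
Proposal B: 14×2 + 13×5 + 14×2 + 10×4 + 14×2 = 189
Proposal C: 14×4 + 13×4 + 14×4 + 10×1 + 14×1 = 188
Proposal D: 14×1 + 13×1 + 14×5 + 10×2 + 14×3 = 159
Proposal E: 14×5 + 13×2 + 14×1 + 10×3 + 14×4 = 196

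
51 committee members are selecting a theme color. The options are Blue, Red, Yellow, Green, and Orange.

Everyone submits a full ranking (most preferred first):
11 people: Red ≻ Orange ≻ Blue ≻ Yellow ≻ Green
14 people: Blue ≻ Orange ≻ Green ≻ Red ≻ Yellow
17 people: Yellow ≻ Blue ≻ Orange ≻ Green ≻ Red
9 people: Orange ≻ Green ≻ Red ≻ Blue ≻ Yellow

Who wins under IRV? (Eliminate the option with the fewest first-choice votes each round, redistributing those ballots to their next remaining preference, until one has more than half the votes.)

Round 1: Blue 14, Red 11, Yellow 17, Green 0, Orange 9. Green eliminated.
Round 2: Blue 14, Red 11, Yellow 17, Orange 9. Orange eliminated.
Round 3: Blue 14, Red 20, Yellow 17. Blue eliminated.
Round 4: Red 34, Yellow 17. Red has a majority (≥26).

Red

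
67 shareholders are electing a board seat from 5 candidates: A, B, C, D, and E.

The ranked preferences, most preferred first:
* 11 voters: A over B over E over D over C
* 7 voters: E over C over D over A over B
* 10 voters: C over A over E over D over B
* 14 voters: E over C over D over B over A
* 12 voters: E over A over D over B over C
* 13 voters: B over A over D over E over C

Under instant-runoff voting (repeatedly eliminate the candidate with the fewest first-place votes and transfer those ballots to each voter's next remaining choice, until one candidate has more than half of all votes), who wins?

Round 1: A 11, B 13, C 10, D 0, E 33. D eliminated.
Round 2: A 11, B 13, C 10, E 33. C eliminated.
Round 3: A 21, B 13, E 33. B eliminated.
Round 4: A 34, E 33. A has a majority (≥34).

A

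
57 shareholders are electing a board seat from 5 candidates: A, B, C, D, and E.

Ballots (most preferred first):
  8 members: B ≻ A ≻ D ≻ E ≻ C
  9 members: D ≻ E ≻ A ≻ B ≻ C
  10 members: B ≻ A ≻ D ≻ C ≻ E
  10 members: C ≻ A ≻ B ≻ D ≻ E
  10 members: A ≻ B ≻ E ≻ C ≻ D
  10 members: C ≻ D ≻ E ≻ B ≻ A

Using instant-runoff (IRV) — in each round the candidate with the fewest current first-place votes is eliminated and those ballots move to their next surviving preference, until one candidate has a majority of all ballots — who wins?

A

Round 1: A 10, B 18, C 20, D 9, E 0. E eliminated.
Round 2: A 10, B 18, C 20, D 9. D eliminated.
Round 3: A 19, B 18, C 20. B eliminated.
Round 4: A 37, C 20. A has a majority (≥29).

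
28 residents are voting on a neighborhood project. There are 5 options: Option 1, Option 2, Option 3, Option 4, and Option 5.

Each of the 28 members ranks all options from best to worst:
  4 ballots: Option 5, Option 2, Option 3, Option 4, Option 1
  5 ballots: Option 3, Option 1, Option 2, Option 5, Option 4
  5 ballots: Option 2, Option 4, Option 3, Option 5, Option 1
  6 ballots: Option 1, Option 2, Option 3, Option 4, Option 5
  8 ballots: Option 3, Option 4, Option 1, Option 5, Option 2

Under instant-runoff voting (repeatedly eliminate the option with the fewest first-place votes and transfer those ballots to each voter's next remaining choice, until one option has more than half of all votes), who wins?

Option 2

Round 1: Option 1 6, Option 2 5, Option 3 13, Option 4 0, Option 5 4. Option 4 eliminated.
Round 2: Option 1 6, Option 2 5, Option 3 13, Option 5 4. Option 5 eliminated.
Round 3: Option 1 6, Option 2 9, Option 3 13. Option 1 eliminated.
Round 4: Option 2 15, Option 3 13. Option 2 has a majority (≥15).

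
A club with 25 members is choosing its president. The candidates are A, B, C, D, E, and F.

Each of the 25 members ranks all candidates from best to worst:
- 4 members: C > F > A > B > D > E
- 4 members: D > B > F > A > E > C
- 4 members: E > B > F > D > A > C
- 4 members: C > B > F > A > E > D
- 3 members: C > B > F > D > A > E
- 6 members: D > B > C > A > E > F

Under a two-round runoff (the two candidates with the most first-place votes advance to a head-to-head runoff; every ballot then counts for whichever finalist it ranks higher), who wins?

D

Round 1 first-place votes: A 0, B 0, C 11, D 10, E 4, F 0. C and D advance.
Runoff: C is ranked above D on 11 ballots, D above C on 14.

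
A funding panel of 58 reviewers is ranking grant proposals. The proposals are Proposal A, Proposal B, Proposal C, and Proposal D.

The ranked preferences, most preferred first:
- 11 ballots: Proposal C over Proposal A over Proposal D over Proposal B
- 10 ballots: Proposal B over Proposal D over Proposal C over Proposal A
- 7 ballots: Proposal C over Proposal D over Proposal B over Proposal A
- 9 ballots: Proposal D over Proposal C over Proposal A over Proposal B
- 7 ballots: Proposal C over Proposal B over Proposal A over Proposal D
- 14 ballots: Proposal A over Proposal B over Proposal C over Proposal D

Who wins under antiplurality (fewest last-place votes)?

Last-place votes: Proposal A 17, Proposal B 20, Proposal C 0, Proposal D 21.

Proposal C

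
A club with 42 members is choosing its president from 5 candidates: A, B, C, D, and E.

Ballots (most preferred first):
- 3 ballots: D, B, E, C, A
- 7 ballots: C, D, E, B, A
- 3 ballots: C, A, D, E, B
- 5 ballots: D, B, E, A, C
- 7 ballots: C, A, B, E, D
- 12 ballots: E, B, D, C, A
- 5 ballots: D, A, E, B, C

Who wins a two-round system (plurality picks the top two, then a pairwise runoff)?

D

Round 1 first-place votes: A 0, B 0, C 17, D 13, E 12. C and D advance.
Runoff: C is ranked above D on 17 ballots, D above C on 25.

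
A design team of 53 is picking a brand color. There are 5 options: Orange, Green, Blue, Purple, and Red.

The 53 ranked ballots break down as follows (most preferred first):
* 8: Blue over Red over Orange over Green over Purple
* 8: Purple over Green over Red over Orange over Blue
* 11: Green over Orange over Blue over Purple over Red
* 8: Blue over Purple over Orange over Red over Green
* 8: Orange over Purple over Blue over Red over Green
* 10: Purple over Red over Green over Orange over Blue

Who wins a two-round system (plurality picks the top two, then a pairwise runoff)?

Blue

Round 1 first-place votes: Orange 8, Green 11, Blue 16, Purple 18, Red 0. Purple and Blue advance.
Runoff: Purple is ranked above Blue on 26 ballots, Blue above Purple on 27.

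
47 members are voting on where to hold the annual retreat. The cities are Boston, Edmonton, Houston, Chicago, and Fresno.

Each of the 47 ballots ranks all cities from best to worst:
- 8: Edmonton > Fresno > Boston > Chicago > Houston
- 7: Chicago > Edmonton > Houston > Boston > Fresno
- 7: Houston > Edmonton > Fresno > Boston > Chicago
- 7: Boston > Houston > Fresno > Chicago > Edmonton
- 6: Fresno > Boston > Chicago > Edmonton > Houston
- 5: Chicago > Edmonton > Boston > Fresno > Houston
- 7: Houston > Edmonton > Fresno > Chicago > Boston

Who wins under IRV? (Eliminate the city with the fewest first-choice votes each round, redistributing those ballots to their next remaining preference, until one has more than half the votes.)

Round 1: Boston 7, Edmonton 8, Houston 14, Chicago 12, Fresno 6. Fresno eliminated.
Round 2: Boston 13, Edmonton 8, Houston 14, Chicago 12. Edmonton eliminated.
Round 3: Boston 21, Houston 14, Chicago 12. Chicago eliminated.
Round 4: Boston 26, Houston 21. Boston has a majority (≥24).

Boston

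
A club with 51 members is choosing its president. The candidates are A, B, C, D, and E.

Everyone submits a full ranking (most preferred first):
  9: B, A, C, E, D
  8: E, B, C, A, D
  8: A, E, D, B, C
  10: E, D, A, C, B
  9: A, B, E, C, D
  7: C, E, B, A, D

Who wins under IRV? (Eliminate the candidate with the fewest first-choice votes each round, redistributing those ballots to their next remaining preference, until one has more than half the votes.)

Round 1: A 17, B 9, C 7, D 0, E 18. D eliminated.
Round 2: A 17, B 9, C 7, E 18. C eliminated.
Round 3: A 17, B 9, E 25. B eliminated.
Round 4: A 26, E 25. A has a majority (≥26).

A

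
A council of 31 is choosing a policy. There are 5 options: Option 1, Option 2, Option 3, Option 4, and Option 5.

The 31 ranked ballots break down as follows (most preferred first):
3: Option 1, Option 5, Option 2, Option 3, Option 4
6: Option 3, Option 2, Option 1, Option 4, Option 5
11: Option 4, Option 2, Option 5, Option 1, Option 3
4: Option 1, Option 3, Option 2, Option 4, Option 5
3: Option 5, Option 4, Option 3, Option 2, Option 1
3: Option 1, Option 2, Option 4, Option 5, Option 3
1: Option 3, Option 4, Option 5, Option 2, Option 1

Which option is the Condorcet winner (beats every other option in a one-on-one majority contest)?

Option 2 vs Option 1: 21–10
Option 2 vs Option 3: 17–14
Option 2 vs Option 4: 16–15
Option 2 vs Option 5: 24–7
Option 2 beats every other option.

Option 2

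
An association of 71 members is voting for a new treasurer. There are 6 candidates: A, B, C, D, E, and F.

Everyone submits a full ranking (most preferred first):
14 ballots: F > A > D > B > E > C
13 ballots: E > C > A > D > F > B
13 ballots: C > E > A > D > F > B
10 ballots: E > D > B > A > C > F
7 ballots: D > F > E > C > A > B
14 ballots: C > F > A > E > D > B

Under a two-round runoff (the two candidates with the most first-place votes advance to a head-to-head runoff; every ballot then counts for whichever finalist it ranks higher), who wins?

E

Round 1 first-place votes: A 0, B 0, C 27, D 7, E 23, F 14. C and E advance.
Runoff: C is ranked above E on 27 ballots, E above C on 44.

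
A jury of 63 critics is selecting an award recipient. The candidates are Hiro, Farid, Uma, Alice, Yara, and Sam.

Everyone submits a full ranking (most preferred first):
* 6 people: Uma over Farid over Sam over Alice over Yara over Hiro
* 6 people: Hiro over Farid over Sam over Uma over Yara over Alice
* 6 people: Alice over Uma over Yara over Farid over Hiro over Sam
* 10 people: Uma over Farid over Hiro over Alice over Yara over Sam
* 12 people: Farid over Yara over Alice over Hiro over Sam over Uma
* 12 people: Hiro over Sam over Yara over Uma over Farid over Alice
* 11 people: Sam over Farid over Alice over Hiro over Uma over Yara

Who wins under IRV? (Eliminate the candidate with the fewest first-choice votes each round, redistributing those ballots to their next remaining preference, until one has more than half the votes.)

Round 1: Hiro 18, Farid 12, Uma 16, Alice 6, Yara 0, Sam 11. Yara eliminated.
Round 2: Hiro 18, Farid 12, Uma 16, Alice 6, Sam 11. Alice eliminated.
Round 3: Hiro 18, Farid 12, Uma 22, Sam 11. Sam eliminated.
Round 4: Hiro 18, Farid 23, Uma 22. Hiro eliminated.
Round 5: Farid 29, Uma 34. Uma has a majority (≥32).

Uma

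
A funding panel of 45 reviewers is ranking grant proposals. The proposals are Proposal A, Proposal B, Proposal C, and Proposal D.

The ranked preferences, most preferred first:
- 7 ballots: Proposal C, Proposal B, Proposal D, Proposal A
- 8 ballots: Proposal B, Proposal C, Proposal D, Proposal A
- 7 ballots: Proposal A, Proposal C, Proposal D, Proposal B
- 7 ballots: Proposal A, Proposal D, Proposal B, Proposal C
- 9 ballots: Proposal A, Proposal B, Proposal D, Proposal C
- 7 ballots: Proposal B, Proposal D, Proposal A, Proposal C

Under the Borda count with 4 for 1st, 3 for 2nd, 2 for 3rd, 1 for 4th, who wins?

Proposal B

Proposal A: 7×1 + 8×1 + 7×4 + 7×4 + 9×4 + 7×2 = 121
Proposal B: 7×3 + 8×4 + 7×1 + 7×2 + 9×3 + 7×4 = 129
Proposal C: 7×4 + 8×3 + 7×3 + 7×1 + 9×1 + 7×1 = 96
Proposal D: 7×2 + 8×2 + 7×2 + 7×3 + 9×2 + 7×3 = 104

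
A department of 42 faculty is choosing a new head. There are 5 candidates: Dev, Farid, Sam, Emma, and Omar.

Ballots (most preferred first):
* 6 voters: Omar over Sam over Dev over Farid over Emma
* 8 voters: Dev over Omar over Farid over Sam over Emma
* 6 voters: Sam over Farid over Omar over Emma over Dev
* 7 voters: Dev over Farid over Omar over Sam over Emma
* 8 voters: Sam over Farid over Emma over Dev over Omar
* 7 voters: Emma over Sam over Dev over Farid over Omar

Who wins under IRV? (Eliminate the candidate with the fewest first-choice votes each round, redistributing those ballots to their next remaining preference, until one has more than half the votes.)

Round 1: Dev 15, Farid 0, Sam 14, Emma 7, Omar 6. Farid eliminated.
Round 2: Dev 15, Sam 14, Emma 7, Omar 6. Omar eliminated.
Round 3: Dev 15, Sam 20, Emma 7. Emma eliminated.
Round 4: Dev 15, Sam 27. Sam has a majority (≥22).

Sam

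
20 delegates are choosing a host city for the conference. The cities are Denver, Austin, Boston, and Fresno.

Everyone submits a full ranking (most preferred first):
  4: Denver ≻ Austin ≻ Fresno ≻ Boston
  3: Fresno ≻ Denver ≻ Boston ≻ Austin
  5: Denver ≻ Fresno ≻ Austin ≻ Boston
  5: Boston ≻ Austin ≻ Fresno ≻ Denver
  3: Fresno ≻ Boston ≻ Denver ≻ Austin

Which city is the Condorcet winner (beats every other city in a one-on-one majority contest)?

Fresno vs Denver: 11–9
Fresno vs Austin: 11–9
Fresno vs Boston: 15–5
Fresno beats every other city.

Fresno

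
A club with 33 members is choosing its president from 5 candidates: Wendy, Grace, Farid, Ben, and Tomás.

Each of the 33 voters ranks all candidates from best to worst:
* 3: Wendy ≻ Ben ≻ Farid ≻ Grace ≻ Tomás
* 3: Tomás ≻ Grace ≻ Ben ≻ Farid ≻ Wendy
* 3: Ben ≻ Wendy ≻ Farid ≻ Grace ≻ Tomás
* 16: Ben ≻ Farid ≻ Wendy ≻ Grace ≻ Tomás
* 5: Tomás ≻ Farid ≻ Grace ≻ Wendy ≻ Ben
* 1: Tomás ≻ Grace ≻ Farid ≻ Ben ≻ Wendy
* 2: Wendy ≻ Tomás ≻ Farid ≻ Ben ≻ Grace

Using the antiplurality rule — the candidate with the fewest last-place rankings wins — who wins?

Farid

Last-place votes: Wendy 4, Grace 2, Farid 0, Ben 5, Tomás 22.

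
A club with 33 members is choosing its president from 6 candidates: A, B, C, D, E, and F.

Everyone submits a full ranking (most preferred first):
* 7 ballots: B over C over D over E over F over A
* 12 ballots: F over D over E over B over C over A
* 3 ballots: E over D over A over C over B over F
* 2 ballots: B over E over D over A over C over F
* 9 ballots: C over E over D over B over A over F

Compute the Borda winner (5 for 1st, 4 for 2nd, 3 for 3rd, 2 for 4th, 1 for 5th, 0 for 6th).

A: 7×0 + 12×0 + 3×3 + 2×2 + 9×1 = 22
B: 7×5 + 12×2 + 3×1 + 2×5 + 9×2 = 90
C: 7×4 + 12×1 + 3×2 + 2×1 + 9×5 = 93
D: 7×3 + 12×4 + 3×4 + 2×3 + 9×3 = 114
E: 7×2 + 12×3 + 3×5 + 2×4 + 9×4 = 109
F: 7×1 + 12×5 + 3×0 + 2×0 + 9×0 = 67

D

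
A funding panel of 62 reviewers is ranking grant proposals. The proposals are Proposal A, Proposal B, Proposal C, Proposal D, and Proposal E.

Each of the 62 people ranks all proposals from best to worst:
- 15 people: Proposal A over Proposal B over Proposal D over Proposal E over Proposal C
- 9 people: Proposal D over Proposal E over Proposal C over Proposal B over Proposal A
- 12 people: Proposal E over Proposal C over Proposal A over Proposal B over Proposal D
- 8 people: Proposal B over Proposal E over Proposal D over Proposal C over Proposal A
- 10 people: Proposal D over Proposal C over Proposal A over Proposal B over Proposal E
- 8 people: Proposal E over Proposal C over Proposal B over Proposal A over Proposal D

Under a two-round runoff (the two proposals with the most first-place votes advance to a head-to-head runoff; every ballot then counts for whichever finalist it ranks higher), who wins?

Proposal D

Round 1 first-place votes: Proposal A 15, Proposal B 8, Proposal C 0, Proposal D 19, Proposal E 20. Proposal E and Proposal D advance.
Runoff: Proposal E is ranked above Proposal D on 28 ballots, Proposal D above Proposal E on 34.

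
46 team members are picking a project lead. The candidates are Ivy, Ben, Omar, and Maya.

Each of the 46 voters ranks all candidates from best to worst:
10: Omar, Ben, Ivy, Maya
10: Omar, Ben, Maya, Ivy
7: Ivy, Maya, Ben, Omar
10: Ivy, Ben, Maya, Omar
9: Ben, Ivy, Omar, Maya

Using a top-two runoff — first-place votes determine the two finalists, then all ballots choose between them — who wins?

Round 1 first-place votes: Ivy 17, Ben 9, Omar 20, Maya 0. Omar and Ivy advance.
Runoff: Omar is ranked above Ivy on 20 ballots, Ivy above Omar on 26.

Ivy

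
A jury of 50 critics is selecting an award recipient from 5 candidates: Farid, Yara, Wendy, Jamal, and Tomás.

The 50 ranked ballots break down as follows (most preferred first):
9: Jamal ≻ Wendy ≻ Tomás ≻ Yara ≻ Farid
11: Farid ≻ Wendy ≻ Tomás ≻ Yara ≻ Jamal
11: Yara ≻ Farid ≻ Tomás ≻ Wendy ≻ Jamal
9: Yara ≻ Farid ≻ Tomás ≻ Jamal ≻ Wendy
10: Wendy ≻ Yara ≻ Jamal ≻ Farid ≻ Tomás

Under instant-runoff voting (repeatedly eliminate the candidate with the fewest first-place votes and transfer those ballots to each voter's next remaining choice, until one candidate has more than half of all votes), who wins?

Round 1: Farid 11, Yara 20, Wendy 10, Jamal 9, Tomás 0. Tomás eliminated.
Round 2: Farid 11, Yara 20, Wendy 10, Jamal 9. Jamal eliminated.
Round 3: Farid 11, Yara 20, Wendy 19. Farid eliminated.
Round 4: Yara 20, Wendy 30. Wendy has a majority (≥26).

Wendy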